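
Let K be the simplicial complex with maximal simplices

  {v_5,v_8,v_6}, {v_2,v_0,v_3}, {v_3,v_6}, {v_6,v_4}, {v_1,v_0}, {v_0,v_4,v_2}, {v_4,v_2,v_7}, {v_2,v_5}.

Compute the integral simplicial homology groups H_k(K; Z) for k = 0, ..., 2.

Order the vertices as v_0 < v_1 < v_2 < v_3 < v_4 < v_5 < v_6 < v_7 < v_8. Listing each simplex with vertices in this order, K has dimension 2 with simplices:

  0-simplices (9): [v_0], [v_1], [v_2], [v_3], [v_4], [v_5], [v_6], [v_7], [v_8]
  1-simplices (14): [v_0,v_1], [v_0,v_2], [v_0,v_3], [v_0,v_4], [v_2,v_3], [v_2,v_4], [v_2,v_5], [v_2,v_7], [v_3,v_6], [v_4,v_6], [v_4,v_7], [v_5,v_6], [v_5,v_8], [v_6,v_8]
  2-simplices (4): [v_0,v_2,v_3], [v_0,v_2,v_4], [v_2,v_4,v_7], [v_5,v_6,v_8]

so the chain groups are C_0 ≅ Z^9, C_1 ≅ Z^14, C_2 ≅ Z^4.

Boundary ∂_1: C_1 → C_0 is given by ∂[p,q] = [q] − [p].
This gives a 9×14 integer matrix of rank 8; reducing to Smith normal form yields diagonal entries (1,1,1,1,1,1,1,1).

The boundary map ∂_2: C_2 → C_1 maps a triangle to the signed sum of its edges. For instance
  ∂[v_0,v_2,v_3] = [v_2,v_3] − [v_0,v_3] + [v_0,v_2],
  ∂[v_5,v_6,v_8] = [v_6,v_8] − [v_5,v_8] + [v_5,v_6].
The 14×4 boundary matrix has rank 4 and Smith normal form diag(1,1,1,1).

Reading off H_k = ker ∂_k / im ∂_{k+1}:

  H_0: rank C_0 − rank ∂_1 = 9 − 8 = 1, and the invariant factors of ∂_1 are all 1, so H_0 ≅ Z.
  H_1: rank ker ∂_1 − rank ∂_2 = (14 − 8) − 4 = 2, and the invariant factors of ∂_2 are all 1, so H_1 ≅ Z^2.
  H_2: rank ker ∂_2 − rank ∂_3 = (4 − 4) − 0 = 0, and there is no ∂_3, so H_2 ≅ 0.

H_0 ≅ Z,  H_1 ≅ Z^2,  H_2 = 0.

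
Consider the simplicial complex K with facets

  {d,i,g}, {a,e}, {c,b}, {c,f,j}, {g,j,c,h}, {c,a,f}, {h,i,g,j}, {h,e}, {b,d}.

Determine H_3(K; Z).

H_3 = 0.

Fix the vertex order a < b < c < d < e < f < g < h < i < j and write every simplex with vertices in increasing order. Then dim K = 3 and the simplices of K are:

  0-simplices (10): a, b, c, d, e, f, g, h, i, j
  1-simplices (19): ac, ae, af, bc, bd, cf, cg, ch, cj, dg, di, eh, fj, gh, gi, gj, hi, hj, ij
  2-simplices (10): acf, cfj, cgh, cgj, chj, dgi, ghi, ghj, gij, hij
  3-simplices (2): cghj, ghij

giving chain groups C_0 ≅ Z^10, C_1 ≅ Z^19, C_2 ≅ Z^10, C_3 ≅ Z^2.

∂_1: C_1 → C_0 maps an edge to its endpoints' difference, ∂[p,q] = q − p.
This gives a 10×19 integer matrix of rank 9; reducing to Smith normal form yields diagonal entries (1,1,1,1,1,1,1,1,1).

Boundary ∂_2: C_2 → C_1 acts by ∂[p,q,r] = [q,r] − [p,r] + [p,q]. For instance
  ∂cfj = fj − cj + cf,
  ∂cgj = gj − cj + cg.
The resulting 19×10 matrix has rank 8, and its Smith normal form has invariant factors (1,1,1,1,1,1,1,1).

Boundary ∂_3: C_3 → C_2 sends each 3-simplex σ to the alternating sum Σ_i (−1)^i (σ with its i-th vertex removed). For instance
  ∂cghj = ghj − chj + cgj − cgh,
  ∂ghij = hij − gij + ghj − ghi.
The resulting 10×2 matrix has rank 2, and its Smith normal form has invariant factors (1,1).

From H_k ≅ ker(∂_k) / im(∂_{k+1}) we obtain:

  H_3: rank ker ∂_3 − rank ∂_4 = (2 − 2) − 0 = 0, and there is no ∂_4, so H_3 = 0.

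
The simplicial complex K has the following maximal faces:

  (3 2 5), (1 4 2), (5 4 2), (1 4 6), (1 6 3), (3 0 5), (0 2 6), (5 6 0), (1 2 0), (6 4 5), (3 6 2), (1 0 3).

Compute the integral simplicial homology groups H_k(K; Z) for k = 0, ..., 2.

Fix the vertex order 0 < 1 < 2 < 3 < 4 < 5 < 6 and write every simplex with vertices in increasing order. Then dim K = 2 and the simplices of K are:

  0-simplices (7): [0], [1], [2], [3], [4], [5], [6]
  1-simplices (18): [0,1], [0,2], [0,3], [0,5], [0,6], [1,2], [1,3], [1,4], [1,6], [2,3], [2,4], [2,5], [2,6], [3,5], [3,6], [4,5], [4,6], [5,6]
  2-simplices (12): [0,1,2], [0,1,3], [0,2,6], [0,3,5], [0,5,6], [1,2,4], [1,3,6], [1,4,6], [2,3,5], [2,3,6], [2,4,5], [4,5,6]

giving chain groups C_0 ≅ Z^7, C_1 ≅ Z^18, C_2 ≅ Z^12.

The boundary map ∂_1: C_1 → C_0 sends each edge [p,q] (with p < q) to q − p.
The 7×18 boundary matrix has rank 6 and Smith normal form diag(1,1,1,1,1,1).

Boundary ∂_2: C_2 → C_1 maps a triangle to the signed sum of its edges. For instance
  ∂[0,1,3] = [1,3] − [0,3] + [0,1],
  ∂[0,1,2] = [1,2] − [0,2] + [0,1].
As a 18×12 matrix over Z this has rank 12, with invariant factors (1,1,1,1,1,1,1,1,1,1,1,2).

From H_k ≅ ker(∂_k) / im(∂_{k+1}) we obtain:

  H_0: rank C_0 − rank ∂_1 = 7 − 6 = 1, and the invariant factors of ∂_1 are all 1, so H_0 = Z.
  H_1: rank ker ∂_1 − rank ∂_2 = (18 − 6) − 12 = 0, and ∂_2 has invariant factor 2 > 1, so H_1 = Z/2Z.
  H_2: rank ker ∂_2 − rank ∂_3 = (12 − 12) − 0 = 0, and there is no ∂_3, so H_2 = 0.

H_0 = Z,  H_1 = Z/2Z,  H_2 = 0.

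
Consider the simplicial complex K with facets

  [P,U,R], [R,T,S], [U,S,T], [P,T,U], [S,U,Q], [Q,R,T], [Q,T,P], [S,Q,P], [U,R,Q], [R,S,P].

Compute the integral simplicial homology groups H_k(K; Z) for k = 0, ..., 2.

Take the total order P < Q < R < S < T < U on the vertex set. Then K (dimension 2) consists of the simplices:

  0-simplices (6): P, Q, R, S, T, U
  1-simplices (15): PQ, PR, PS, PT, PU, QR, QS, QT, QU, RS, RT, RU, ST, SU, TU
  2-simplices (10): PQS, PQT, PRS, PRU, PTU, QRT, QRU, QSU, RST, STU

Hence C_0 ≅ Z^6, C_1 ≅ Z^15, C_2 ≅ Z^10.

Boundary ∂_1: C_1 → C_0 maps an edge to its endpoints' difference, ∂[p,q] = q − p. For instance
  ∂RS = S − R.
This gives a 6×15 integer matrix of rank 5; reducing to Smith normal form yields diagonal entries (1,1,1,1,1).

The boundary map ∂_2: C_2 → C_1 sends each 2-simplex [p,q,r] to [q,r] − [p,r] + [p,q]. For instance
  ∂PRU = RU − PU + PR,
  ∂PQT = QT − PT + PQ.
As a 15×10 matrix over Z this has rank 10, with invariant factors (1,1,1,1,1,1,1,1,1,2).

Computing H_k = (kernel of ∂_k) / (image of ∂_{k+1}):

  H_0: rank C_0 − rank ∂_1 = 6 − 5 = 1, and the invariant factors of ∂_1 are all 1, so H_0 ≅ Z.
  H_1: rank ker ∂_1 − rank ∂_2 = (15 − 5) − 10 = 0, and ∂_2 has invariant factor 2 > 1, so H_1 ≅ Z/2.
  H_2: rank ker ∂_2 − rank ∂_3 = (10 − 10) − 0 = 0, and there is no ∂_3, so H_2 ≅ 0.

H_0 = Z,  H_1 = Z/2,  H_2 = 0.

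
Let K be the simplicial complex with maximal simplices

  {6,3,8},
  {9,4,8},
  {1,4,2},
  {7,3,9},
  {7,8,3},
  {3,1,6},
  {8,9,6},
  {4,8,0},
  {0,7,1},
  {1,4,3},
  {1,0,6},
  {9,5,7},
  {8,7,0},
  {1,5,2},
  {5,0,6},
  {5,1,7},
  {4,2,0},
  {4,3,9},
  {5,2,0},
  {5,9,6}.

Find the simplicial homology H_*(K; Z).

We work with the vertex ordering 0 < 1 < 2 < 3 < 4 < 5 < 6 < 7 < 8 < 9. The simplices of K, each written with vertices in increasing order, are:

  0-simplices (10): [0], [1], [2], [3], [4], [5], [6], [7], [8], [9]
  1-simplices (30): (30 of them)
  2-simplices (20): (20 of them)

so the chain groups are C_0 ≅ Z^10, C_1 ≅ Z^30, C_2 ≅ Z^20.

∂_1: C_1 → C_0 sends each edge [p,q] (with p < q) to q − p.
The resulting 10×30 matrix has rank 9, and its Smith normal form has invariant factors (1,1,1,1,1,1,1,1,1).

∂_2: C_2 → C_1 acts by ∂[p,q,r] = [q,r] − [p,r] + [p,q]. For instance
  ∂[6,8,9] = [8,9] − [6,9] + [6,8],
  ∂[0,2,4] = [2,4] − [0,4] + [0,2].
This gives a 30×20 integer matrix of rank 20; reducing to Smith normal form yields diagonal entries (1,1,1,1,1,1,1,1,1,1,1,1,1,1,1,1,1,1,1,2).

Computing H_k = (kernel of ∂_k) / (image of ∂_{k+1}):

  H_0: rank C_0 − rank ∂_1 = 10 − 9 = 1, and the invariant factors of ∂_1 are all 1, so H_0 ≅ Z.
  H_1: rank ker ∂_1 − rank ∂_2 = (30 − 9) − 20 = 1, and ∂_2 has invariant factor 2 > 1, so H_1 ≅ Z ⊕ Z/2.
  H_2: rank ker ∂_2 − rank ∂_3 = (20 − 20) − 0 = 0, and there is no ∂_3, so H_2 ≅ 0.

As a check, the Euler characteristic is 10 − 30 + 20 = 0, which agrees with 1 − 1 + 0 = 0.

H_0 ≅ Z,  H_1 ≅ Z ⊕ Z/2,  H_2 = 0.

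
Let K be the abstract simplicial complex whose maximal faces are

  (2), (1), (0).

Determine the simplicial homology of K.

H_0 = Z^3.

We work with the vertex ordering 0 < 1 < 2. The simplices of K, each written with vertices in increasing order, are:

  0-simplices (3): [0], [1], [2]

so the chain groups are C_0 ≅ Z^3.

Now H_k = ker ∂_k / im ∂_{k+1}, so:

  H_0: rank C_0 − rank ∂_1 = 3 − 0 = 3, and there is no ∂_1, so H_0 = Z^3.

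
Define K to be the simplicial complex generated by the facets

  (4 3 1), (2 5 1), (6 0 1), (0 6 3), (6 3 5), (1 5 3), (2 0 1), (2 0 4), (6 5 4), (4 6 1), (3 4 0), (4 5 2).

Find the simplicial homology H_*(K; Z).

H_0 ≅ Z,  H_1 ≅ Z/2,  H_2 = 0.

Take the total order 0 < 1 < 2 < 3 < 4 < 5 < 6 on the vertex set. Then K (dimension 2) consists of the simplices:

  0-simplices (7): [0], [1], [2], [3], [4], [5], [6]
  1-simplices (18): [0,1], [0,2], [0,3], [0,4], [0,6], [1,2], [1,3], [1,4], [1,5], [1,6], [2,4], [2,5], [3,4], [3,5], [3,6], [4,5], [4,6], [5,6]
  2-simplices (12): [0,1,2], [0,1,6], [0,2,4], [0,3,4], [0,3,6], [1,2,5], [1,3,4], [1,3,5], [1,4,6], [2,4,5], [3,5,6], [4,5,6]

giving chain groups C_0 ≅ Z^7, C_1 ≅ Z^18, C_2 ≅ Z^12.

∂_1: C_1 → C_0 maps an edge to its endpoints' difference, ∂[p,q] = q − p. For instance
  ∂[0,1] = [1] − [0].
The 7×18 boundary matrix has rank 6 and Smith normal form diag(1,1,1,1,1,1).

The boundary map ∂_2: C_2 → C_1 acts by ∂[p,q,r] = [q,r] − [p,r] + [p,q]. For instance
  ∂[1,3,5] = [3,5] − [1,5] + [1,3],
  ∂[0,1,2] = [1,2] − [0,2] + [0,1].
As a 18×12 matrix over Z this has rank 12, with invariant factors (1,1,1,1,1,1,1,1,1,1,1,2).

Now H_k = ker ∂_k / im ∂_{k+1}, so:

  H_0: rank C_0 − rank ∂_1 = 7 − 6 = 1, and the invariant factors of ∂_1 are all 1, so H_0 = Z.
  H_1: rank ker ∂_1 − rank ∂_2 = (18 − 6) − 12 = 0, and ∂_2 has invariant factor 2 > 1, so H_1 = Z/2.
  H_2: rank ker ∂_2 − rank ∂_3 = (12 − 12) − 0 = 0, and there is no ∂_3, so H_2 = 0.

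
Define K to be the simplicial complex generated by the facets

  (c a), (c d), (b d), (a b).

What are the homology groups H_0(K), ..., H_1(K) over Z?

Order the vertices as a < b < c < d. Listing each simplex with vertices in this order, K has dimension 1 with simplices:

  0-simplices (4): a, b, c, d
  1-simplices (4): ab, ac, bd, cd

Hence C_0 ≅ Z^4, C_1 ≅ Z^4.

The boundary map ∂_1: C_1 → C_0 maps an edge to its endpoints' difference, ∂[p,q] = q − p.
This gives a 4×4 integer matrix of rank 3; reducing to Smith normal form yields diagonal entries (1,1,1).

Reading off H_k = ker ∂_k / im ∂_{k+1}:

  H_0: rank C_0 − rank ∂_1 = 4 − 3 = 1, and the invariant factors of ∂_1 are all 1, so H_0 ≅ Z.
  H_1: rank ker ∂_1 − rank ∂_2 = (4 − 3) − 0 = 1, and there is no ∂_2, so H_1 ≅ Z.

(K is a triangulation of the circle S^1.)

H_0 ≅ Z,  H_1 ≅ Z.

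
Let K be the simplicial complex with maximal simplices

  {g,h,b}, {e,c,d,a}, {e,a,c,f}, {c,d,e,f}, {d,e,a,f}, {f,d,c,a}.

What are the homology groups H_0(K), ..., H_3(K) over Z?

Order the vertices as a < b < c < d < e < f < g < h. Listing each simplex with vertices in this order, K has dimension 3 with simplices:

  0-simplices (8): a, b, c, d, e, f, g, h
  1-simplices (13): ac, ad, ae, af, bg, bh, cd, ce, cf, de, df, ef, gh
  2-simplices (11): acd, ace, acf, ade, adf, aef, bgh, cde, cdf, cef, def
  3-simplices (5): acde, acdf, acef, adef, cdef

giving chain groups C_0 ≅ Z^8, C_1 ≅ Z^13, C_2 ≅ Z^11, C_3 ≅ Z^5.

Boundary ∂_1: C_1 → C_0 maps an edge to its endpoints' difference, ∂[p,q] = q − p.
The resulting 8×13 matrix has rank 6, and its Smith normal form has invariant factors (1,1,1,1,1,1).

The boundary map ∂_2: C_2 → C_1 acts by ∂[p,q,r] = [q,r] − [p,r] + [p,q]. For instance
  ∂cef = ef − cf + ce,
  ∂acf = cf − af + ac.
The 13×11 boundary matrix has rank 7 and Smith normal form diag(1,1,1,1,1,1,1).

Boundary ∂_3: C_3 → C_2 sends each 3-simplex σ to the alternating sum Σ_i (−1)^i (σ with its i-th vertex removed). For instance
  ∂acdf = cdf − adf + acf − acd,
  ∂cdef = def − cef + cdf − cde.
The resulting 11×5 matrix has rank 4, and its Smith normal form has invariant factors (1,1,1,1).

Now H_k = ker ∂_k / im ∂_{k+1}, so:

  H_0: rank C_0 − rank ∂_1 = 8 − 6 = 2, and the invariant factors of ∂_1 are all 1, so H_0 ≅ Z^2.
  H_1: rank ker ∂_1 − rank ∂_2 = (13 − 6) − 7 = 0, and the invariant factors of ∂_2 are all 1, so H_1 ≅ 0.
  H_2: rank ker ∂_2 − rank ∂_3 = (11 − 7) − 4 = 0, and the invariant factors of ∂_3 are all 1, so H_2 ≅ 0.
  H_3: rank ker ∂_3 − rank ∂_4 = (5 − 4) − 0 = 1, and there is no ∂_4, so H_3 ≅ Z.

As a check, the Euler characteristic is 8 − 13 + 11 − 5 = 1, which agrees with 2 − 0 + 0 − 1 = 1.

H_0 = Z^2,  H_1 = 0,  H_2 = 0,  H_3 = Z.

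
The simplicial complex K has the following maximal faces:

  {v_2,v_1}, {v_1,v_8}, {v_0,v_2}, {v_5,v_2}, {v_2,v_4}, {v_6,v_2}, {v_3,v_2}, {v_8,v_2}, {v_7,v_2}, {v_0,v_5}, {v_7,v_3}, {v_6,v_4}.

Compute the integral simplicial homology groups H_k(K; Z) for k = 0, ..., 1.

H_0 ≅ Z,  H_1 ≅ Z^4.

K has 9 vertices, 12 edges.
rank ∂_0 = 0, rank ∂_1 = 8 ⇒ b_0 = 9 − 0 − 8 = 1; all invariant factors of ∂_1 are 1 so no torsion. So H_0 = Z.
rank ∂_1 = 8, rank ∂_2 = 0 ⇒ b_1 = 12 − 8 − 0 = 4. So H_1 = Z^4.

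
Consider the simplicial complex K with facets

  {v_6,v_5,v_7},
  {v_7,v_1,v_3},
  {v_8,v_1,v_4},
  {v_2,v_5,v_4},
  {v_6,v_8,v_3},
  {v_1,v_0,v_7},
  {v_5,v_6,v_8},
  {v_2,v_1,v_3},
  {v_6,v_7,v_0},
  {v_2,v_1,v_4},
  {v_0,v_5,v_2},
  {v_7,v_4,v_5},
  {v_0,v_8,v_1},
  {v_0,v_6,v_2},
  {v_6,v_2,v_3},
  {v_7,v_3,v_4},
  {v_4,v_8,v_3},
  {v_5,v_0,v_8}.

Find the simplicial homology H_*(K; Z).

K has 9 vertices, 27 edges, 18 triangles.
rank ∂_0 = 0, rank ∂_1 = 8 ⇒ b_0 = 9 − 0 − 8 = 1; all invariant factors of ∂_1 are 1 so no torsion. So H_0 = Z.
rank ∂_1 = 8, rank ∂_2 = 18 ⇒ b_1 = 27 − 8 − 18 = 1; ∂_2 has invariant factor(s) [2] giving torsion. So H_1 = Z ⊕ Z/2Z.
rank ∂_2 = 18, rank ∂_3 = 0 ⇒ b_2 = 18 − 18 − 0 = 0. So H_2 = 0.

H_0 = Z,  H_1 = Z ⊕ Z/2Z,  H_2 = 0.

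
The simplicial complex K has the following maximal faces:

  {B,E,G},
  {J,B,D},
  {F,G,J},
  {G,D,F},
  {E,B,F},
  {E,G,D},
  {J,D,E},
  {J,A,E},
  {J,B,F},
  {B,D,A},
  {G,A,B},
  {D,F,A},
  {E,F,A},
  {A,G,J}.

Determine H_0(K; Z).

We work with the vertex ordering A < B < D < E < F < G < J. The simplices of K, each written with vertices in increasing order, are:

  0-simplices (7): A, B, D, E, F, G, J
  1-simplices (21): AB, AD, AE, AF, AG, AJ, BD, BE, BF, BG, BJ, DE, DF, DG, DJ, EF, EG, EJ, FG, FJ, GJ
  2-simplices (14): ABD, ABG, ADF, AEF, AEJ, AGJ, BDJ, BEF, BEG, BFJ, DEG, DEJ, DFG, FGJ

so the chain groups are C_0 ≅ Z^7, C_1 ≅ Z^21, C_2 ≅ Z^14.

Boundary ∂_1: C_1 → C_0 maps an edge to its endpoints' difference, ∂[p,q] = q − p.
As a 7×21 matrix over Z this has rank 6, with invariant factors (1,1,1,1,1,1).

The boundary map ∂_2: C_2 → C_1 sends each 2-simplex [p,q,r] to [q,r] − [p,r] + [p,q]. For instance
  ∂DFG = FG − DG + DF,
  ∂DEG = EG − DG + DE.
As a 21×14 matrix over Z this has rank 13, with invariant factors (1,1,1,1,1,1,1,1,1,1,1,1,1).

From H_k ≅ ker(∂_k) / im(∂_{k+1}) we obtain:

  H_0: rank C_0 − rank ∂_1 = 7 − 6 = 1, and the invariant factors of ∂_1 are all 1, so H_0 = Z.

(K is a triangulation of the torus T^2.)

H_0 = Z.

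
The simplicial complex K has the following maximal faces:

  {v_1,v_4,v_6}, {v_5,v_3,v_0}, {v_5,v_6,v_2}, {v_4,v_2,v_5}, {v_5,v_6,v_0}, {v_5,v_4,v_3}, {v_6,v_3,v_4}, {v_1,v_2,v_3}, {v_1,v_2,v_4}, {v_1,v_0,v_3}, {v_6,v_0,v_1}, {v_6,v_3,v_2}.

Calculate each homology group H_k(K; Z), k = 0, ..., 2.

H_0 ≅ Z,  H_1 ≅ Z_2,  H_2 = 0.

Fix the vertex order v_0 < v_1 < v_2 < v_3 < v_4 < v_5 < v_6 and write every simplex with vertices in increasing order. Then dim K = 2 and the simplices of K are:

  0-simplices (7): [v_0], [v_1], [v_2], [v_3], [v_4], [v_5], [v_6]
  1-simplices (18): (18 of them)
  2-simplices (12): (12 of them)

so the chain groups are C_0 ≅ Z^7, C_1 ≅ Z^18, C_2 ≅ Z^12.

∂_1: C_1 → C_0 is given by ∂[p,q] = [q] − [p]. For instance
  ∂[v_1,v_6] = [v_6] − [v_1].
This gives a 7×18 integer matrix of rank 6; reducing to Smith normal form yields diagonal entries (1,1,1,1,1,1).

The boundary map ∂_2: C_2 → C_1 acts by ∂[p,q,r] = [q,r] − [p,r] + [p,q]. For instance
  ∂[v_1,v_4,v_6] = [v_4,v_6] − [v_1,v_6] + [v_1,v_4],
  ∂[v_1,v_2,v_4] = [v_2,v_4] − [v_1,v_4] + [v_1,v_2].
The 18×12 boundary matrix has rank 12 and Smith normal form diag(1,1,1,1,1,1,1,1,1,1,1,2).

From H_k ≅ ker(∂_k) / im(∂_{k+1}) we obtain:

  H_0: rank C_0 − rank ∂_1 = 7 − 6 = 1, and the invariant factors of ∂_1 are all 1, so H_0 = Z.
  H_1: rank ker ∂_1 − rank ∂_2 = (18 − 6) − 12 = 0, and ∂_2 has invariant factor 2 > 1, so H_1 = Z_2.
  H_2: rank ker ∂_2 − rank ∂_3 = (12 − 12) − 0 = 0, and there is no ∂_3, so H_2 = 0.

(K is a triangulation of the real projective plane RP^2.)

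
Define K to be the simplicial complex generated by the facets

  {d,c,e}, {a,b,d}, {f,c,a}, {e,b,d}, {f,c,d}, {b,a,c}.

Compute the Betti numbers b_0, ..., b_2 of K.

b_0 = 1, b_1 = 1, b_2 = 0.

Fix the vertex order a < b < c < d < e < f and write every simplex with vertices in increasing order. Then dim K = 2 and the simplices of K are:

  0-simplices (6): a, b, c, d, e, f
  1-simplices (12): ab, ac, ad, af, bc, bd, be, cd, ce, cf, de, df
  2-simplices (6): abc, abd, acf, bde, cde, cdf

giving chain groups C_0 ≅ Z^6, C_1 ≅ Z^12, C_2 ≅ Z^6.

The boundary map ∂_1: C_1 → C_0 maps an edge to its endpoints' difference, ∂[p,q] = q − p. For instance
  ∂de = e − d.
This gives a 6×12 integer matrix of rank 5; reducing to Smith normal form yields diagonal entries (1,1,1,1,1).

Boundary ∂_2: C_2 → C_1 sends each 2-simplex [p,q,r] to [q,r] − [p,r] + [p,q]. For instance
  ∂acf = cf − af + ac,
  ∂abc = bc − ac + ab.
As a 12×6 matrix over Z this has rank 6, with invariant factors (1,1,1,1,1,1).

Now H_k = ker ∂_k / im ∂_{k+1}, so:

  H_0: rank C_0 − rank ∂_1 = 6 − 5 = 1, and the invariant factors of ∂_1 are all 1, so H_0 ≅ Z.
  H_1: rank ker ∂_1 − rank ∂_2 = (12 − 5) − 6 = 1, and the invariant factors of ∂_2 are all 1, so H_1 ≅ Z.
  H_2: rank ker ∂_2 − rank ∂_3 = (6 − 6) − 0 = 0, and there is no ∂_3, so H_2 ≅ 0.

Hence the Betti numbers are b_0 = 1, b_1 = 1, b_2 = 0.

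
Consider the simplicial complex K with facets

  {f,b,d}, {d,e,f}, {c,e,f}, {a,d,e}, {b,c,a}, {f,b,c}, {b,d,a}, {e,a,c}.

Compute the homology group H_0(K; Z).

K has 6 vertices, 12 edges, 8 triangles.
rank ∂_0 = 0, rank ∂_1 = 5 ⇒ b_0 = 6 − 0 − 5 = 1; all invariant factors of ∂_1 are 1 so no torsion. So H_0 ≅ Z.

H_0 ≅ Z.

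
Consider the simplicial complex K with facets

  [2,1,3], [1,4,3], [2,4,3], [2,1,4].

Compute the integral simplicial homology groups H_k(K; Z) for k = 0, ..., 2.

We work with the vertex ordering 1 < 2 < 3 < 4. The simplices of K, each written with vertices in increasing order, are:

  0-simplices (4): [1], [2], [3], [4]
  1-simplices (6): [1,2], [1,3], [1,4], [2,3], [2,4], [3,4]
  2-simplices (4): [1,2,3], [1,2,4], [1,3,4], [2,3,4]

giving chain groups C_0 ≅ Z^4, C_1 ≅ Z^6, C_2 ≅ Z^4.

Boundary ∂_1: C_1 → C_0 maps an edge to its endpoints' difference, ∂[p,q] = q − p.
As a 4×6 matrix over Z this has rank 3, with invariant factors (1,1,1).

Boundary ∂_2: C_2 → C_1 maps a triangle to the signed sum of its edges. For instance
  ∂[2,3,4] = [3,4] − [2,4] + [2,3],
  ∂[1,3,4] = [3,4] − [1,4] + [1,3].
The 6×4 boundary matrix has rank 3 and Smith normal form diag(1,1,1).

Computing H_k = (kernel of ∂_k) / (image of ∂_{k+1}):

  H_0: rank C_0 − rank ∂_1 = 4 − 3 = 1, and the invariant factors of ∂_1 are all 1, so H_0 ≅ Z.
  H_1: rank ker ∂_1 − rank ∂_2 = (6 − 3) − 3 = 0, and the invariant factors of ∂_2 are all 1, so H_1 ≅ 0.
  H_2: rank ker ∂_2 − rank ∂_3 = (4 − 3) − 0 = 1, and there is no ∂_3, so H_2 ≅ Z.

(K is a triangulation of the 2-sphere S^2.)

H_0 ≅ Z,  H_1 = 0,  H_2 ≅ Z.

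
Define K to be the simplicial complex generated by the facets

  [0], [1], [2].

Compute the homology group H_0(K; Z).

H_0 ≅ Z^3.

We work with the vertex ordering 0 < 1 < 2. The simplices of K, each written with vertices in increasing order, are:

  0-simplices (3): [0], [1], [2]

Hence C_0 ≅ Z^3.

Now H_k = ker ∂_k / im ∂_{k+1}, so:

  H_0: rank C_0 − rank ∂_1 = 3 − 0 = 3, and there is no ∂_1, so H_0 = Z^3.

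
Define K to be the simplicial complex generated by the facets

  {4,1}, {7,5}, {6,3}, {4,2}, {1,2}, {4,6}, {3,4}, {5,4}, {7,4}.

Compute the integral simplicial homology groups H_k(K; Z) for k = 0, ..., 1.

H_0 ≅ Z,  H_1 ≅ Z^3.

Fix the vertex order 1 < 2 < 3 < 4 < 5 < 6 < 7 and write every simplex with vertices in increasing order. Then dim K = 1 and the simplices of K are:

  0-simplices (7): [1], [2], [3], [4], [5], [6], [7]
  1-simplices (9): [1,2], [1,4], [2,4], [3,4], [3,6], [4,5], [4,6], [4,7], [5,7]

Hence C_0 ≅ Z^7, C_1 ≅ Z^9.

Boundary ∂_1: C_1 → C_0 sends each edge [p,q] (with p < q) to q − p. For instance
  ∂[4,5] = [5] − [4].
This gives a 7×9 integer matrix of rank 6; reducing to Smith normal form yields diagonal entries (1,1,1,1,1,1).

Computing H_k = (kernel of ∂_k) / (image of ∂_{k+1}):

  H_0: rank C_0 − rank ∂_1 = 7 − 6 = 1, and the invariant factors of ∂_1 are all 1, so H_0 ≅ Z.
  H_1: rank ker ∂_1 − rank ∂_2 = (9 − 6) − 0 = 3, and there is no ∂_2, so H_1 ≅ Z^3.

(K is a triangulation of a wedge of 3 circles.)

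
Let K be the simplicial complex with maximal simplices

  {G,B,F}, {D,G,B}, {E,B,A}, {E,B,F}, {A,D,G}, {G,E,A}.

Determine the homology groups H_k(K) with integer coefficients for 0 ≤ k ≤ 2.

H_0 ≅ Z,  H_1 ≅ Z,  H_2 = 0.

Order the vertices as A < B < D < E < F < G. Listing each simplex with vertices in this order, K has dimension 2 with simplices:

  0-simplices (6): A, B, D, E, F, G
  1-simplices (12): AB, AD, AE, AG, BD, BE, BF, BG, DG, EF, EG, FG
  2-simplices (6): ABE, ADG, AEG, BDG, BEF, BFG

so the chain groups are C_0 ≅ Z^6, C_1 ≅ Z^12, C_2 ≅ Z^6.

Boundary ∂_1: C_1 → C_0 is given by ∂[p,q] = [q] − [p].
The resulting 6×12 matrix has rank 5, and its Smith normal form has invariant factors (1,1,1,1,1).

Boundary ∂_2: C_2 → C_1 acts by ∂[p,q,r] = [q,r] − [p,r] + [p,q]. For instance
  ∂ADG = DG − AG + AD,
  ∂ABE = BE − AE + AB.
As a 12×6 matrix over Z this has rank 6, with invariant factors (1,1,1,1,1,1).

Now H_k = ker ∂_k / im ∂_{k+1}, so:

  H_0: rank C_0 − rank ∂_1 = 6 − 5 = 1, and the invariant factors of ∂_1 are all 1, so H_0 = Z.
  H_1: rank ker ∂_1 − rank ∂_2 = (12 − 5) − 6 = 1, and the invariant factors of ∂_2 are all 1, so H_1 = Z.
  H_2: rank ker ∂_2 − rank ∂_3 = (6 − 6) − 0 = 0, and there is no ∂_3, so H_2 = 0.

As a check, the Euler characteristic is 6 − 12 + 6 = 0, which agrees with 1 − 1 + 0 = 0.
(K is a triangulation of the cylinder S^1 x I.)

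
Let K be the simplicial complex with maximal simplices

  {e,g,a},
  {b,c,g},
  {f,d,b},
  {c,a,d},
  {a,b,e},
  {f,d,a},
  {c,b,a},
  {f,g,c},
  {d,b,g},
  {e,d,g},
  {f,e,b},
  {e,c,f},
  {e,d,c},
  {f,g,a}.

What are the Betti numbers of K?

b_0 = 1, b_1 = 2, b_2 = 1.

Take the total order a < b < c < d < e < f < g on the vertex set. Then K (dimension 2) consists of the simplices:

  0-simplices (7): a, b, c, d, e, f, g
  1-simplices (21): ab, ac, ad, ae, af, ag, bc, bd, be, bf, bg, cd, ce, cf, cg, de, df, dg, ef, eg, fg
  2-simplices (14): abc, abe, acd, adf, aeg, afg, bcg, bdf, bdg, bef, cde, cef, cfg, deg

so the chain groups are C_0 ≅ Z^7, C_1 ≅ Z^21, C_2 ≅ Z^14.

The boundary map ∂_1: C_1 → C_0 maps an edge to its endpoints' difference, ∂[p,q] = q − p. For instance
  ∂cf = f − c.
This gives a 7×21 integer matrix of rank 6; reducing to Smith normal form yields diagonal entries (1,1,1,1,1,1).

The boundary map ∂_2: C_2 → C_1 acts by ∂[p,q,r] = [q,r] − [p,r] + [p,q]. For instance
  ∂abc = bc − ac + ab,
  ∂bcg = cg − bg + bc.
The 21×14 boundary matrix has rank 13 and Smith normal form diag(1,1,1,1,1,1,1,1,1,1,1,1,1).

Reading off H_k = ker ∂_k / im ∂_{k+1}:

  H_0: rank C_0 − rank ∂_1 = 7 − 6 = 1, and the invariant factors of ∂_1 are all 1, so H_0 ≅ Z.
  H_1: rank ker ∂_1 − rank ∂_2 = (21 − 6) − 13 = 2, and the invariant factors of ∂_2 are all 1, so H_1 ≅ Z^2.
  H_2: rank ker ∂_2 − rank ∂_3 = (14 − 13) − 0 = 1, and there is no ∂_3, so H_2 ≅ Z.

Hence the Betti numbers are b_0 = 1, b_1 = 2, b_2 = 1.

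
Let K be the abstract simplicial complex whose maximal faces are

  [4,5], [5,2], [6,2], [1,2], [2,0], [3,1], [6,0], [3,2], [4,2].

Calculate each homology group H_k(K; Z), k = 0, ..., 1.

H_0 ≅ Z,  H_1 ≅ Z^3.

We work with the vertex ordering 0 < 1 < 2 < 3 < 4 < 5 < 6. The simplices of K, each written with vertices in increasing order, are:

  0-simplices (7): [0], [1], [2], [3], [4], [5], [6]
  1-simplices (9): [0,2], [0,6], [1,2], [1,3], [2,3], [2,4], [2,5], [2,6], [4,5]

giving chain groups C_0 ≅ Z^7, C_1 ≅ Z^9.

The boundary map ∂_1: C_1 → C_0 sends each edge [p,q] (with p < q) to q − p. For instance
  ∂[4,5] = [5] − [4].
As a 7×9 matrix over Z this has rank 6, with invariant factors (1,1,1,1,1,1).

Computing H_k = (kernel of ∂_k) / (image of ∂_{k+1}):

  H_0: rank C_0 − rank ∂_1 = 7 − 6 = 1, and the invariant factors of ∂_1 are all 1, so H_0 = Z.
  H_1: rank ker ∂_1 − rank ∂_2 = (9 − 6) − 0 = 3, and there is no ∂_2, so H_1 = Z^3.

As a check, the Euler characteristic is 7 − 9 = -2, which agrees with 1 − 3 = -2.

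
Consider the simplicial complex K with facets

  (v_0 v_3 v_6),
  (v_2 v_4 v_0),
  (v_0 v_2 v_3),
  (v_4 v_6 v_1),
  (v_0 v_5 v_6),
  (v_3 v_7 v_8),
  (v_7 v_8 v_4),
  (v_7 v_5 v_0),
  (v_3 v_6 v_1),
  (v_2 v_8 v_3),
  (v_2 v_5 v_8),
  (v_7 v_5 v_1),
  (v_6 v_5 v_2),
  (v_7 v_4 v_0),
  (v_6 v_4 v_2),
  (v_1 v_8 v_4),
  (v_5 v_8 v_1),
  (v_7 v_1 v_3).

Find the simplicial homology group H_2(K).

Take the total order v_0 < v_1 < v_2 < v_3 < v_4 < v_5 < v_6 < v_7 < v_8 on the vertex set. Then K (dimension 2) consists of the simplices:

  0-simplices (9): [v_0], [v_1], [v_2], [v_3], [v_4], [v_5], [v_6], [v_7], [v_8]
  1-simplices (27): (27 of them)
  2-simplices (18): (18 of them)

so the chain groups are C_0 ≅ Z^9, C_1 ≅ Z^27, C_2 ≅ Z^18.

Boundary ∂_1: C_1 → C_0 is given by ∂[p,q] = [q] − [p]. For instance
  ∂[v_1,v_7] = [v_7] − [v_1].
The 9×27 boundary matrix has rank 8 and Smith normal form diag(1,1,1,1,1,1,1,1).

The boundary map ∂_2: C_2 → C_1 sends each 2-simplex [p,q,r] to [q,r] − [p,r] + [p,q]. For instance
  ∂[v_0,v_5,v_7] = [v_5,v_7] − [v_0,v_7] + [v_0,v_5],
  ∂[v_4,v_7,v_8] = [v_7,v_8] − [v_4,v_8] + [v_4,v_7].
This gives a 27×18 integer matrix of rank 18; reducing to Smith normal form yields diagonal entries (1,1,1,1,1,1,1,1,1,1,1,1,1,1,1,1,1,2).

Reading off H_k = ker ∂_k / im ∂_{k+1}:

  H_2: rank ker ∂_2 − rank ∂_3 = (18 − 18) − 0 = 0, and there is no ∂_3, so H_2 = 0.

(K is a triangulation of the Klein bottle.)

H_2 = 0.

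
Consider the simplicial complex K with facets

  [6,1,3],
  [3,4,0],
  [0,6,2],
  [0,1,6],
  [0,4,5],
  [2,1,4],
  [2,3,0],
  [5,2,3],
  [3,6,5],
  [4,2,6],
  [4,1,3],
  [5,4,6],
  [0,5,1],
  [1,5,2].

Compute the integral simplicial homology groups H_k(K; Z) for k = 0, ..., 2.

We work with the vertex ordering 0 < 1 < 2 < 3 < 4 < 5 < 6. The simplices of K, each written with vertices in increasing order, are:

  0-simplices (7): [0], [1], [2], [3], [4], [5], [6]
  1-simplices (21): [0,1], [0,2], [0,3], [0,4], [0,5], [0,6], [1,2], [1,3], [1,4], [1,5], [1,6], [2,3], [2,4], [2,5], [2,6], [3,4], [3,5], [3,6], [4,5], [4,6], [5,6]
  2-simplices (14): [0,1,5], [0,1,6], [0,2,3], [0,2,6], [0,3,4], [0,4,5], [1,2,4], [1,2,5], [1,3,4], [1,3,6], [2,3,5], [2,4,6], [3,5,6], [4,5,6]

Hence C_0 ≅ Z^7, C_1 ≅ Z^21, C_2 ≅ Z^14.

∂_1: C_1 → C_0 sends each edge [p,q] (with p < q) to q − p. For instance
  ∂[2,5] = [5] − [2].
This gives a 7×21 integer matrix of rank 6; reducing to Smith normal form yields diagonal entries (1,1,1,1,1,1).

The boundary map ∂_2: C_2 → C_1 sends each 2-simplex [p,q,r] to [q,r] − [p,r] + [p,q]. For instance
  ∂[0,2,3] = [2,3] − [0,3] + [0,2],
  ∂[4,5,6] = [5,6] − [4,6] + [4,5].
The 21×14 boundary matrix has rank 13 and Smith normal form diag(1,1,1,1,1,1,1,1,1,1,1,1,1).

From H_k ≅ ker(∂_k) / im(∂_{k+1}) we obtain:

  H_0: rank C_0 − rank ∂_1 = 7 − 6 = 1, and the invariant factors of ∂_1 are all 1, so H_0 ≅ Z.
  H_1: rank ker ∂_1 − rank ∂_2 = (21 − 6) − 13 = 2, and the invariant factors of ∂_2 are all 1, so H_1 ≅ Z^2.
  H_2: rank ker ∂_2 − rank ∂_3 = (14 − 13) − 0 = 1, and there is no ∂_3, so H_2 ≅ Z.

As a check, the Euler characteristic is 7 − 21 + 14 = 0, which agrees with 1 − 2 + 1 = 0.

H_0 ≅ Z,  H_1 ≅ Z^2,  H_2 ≅ Z.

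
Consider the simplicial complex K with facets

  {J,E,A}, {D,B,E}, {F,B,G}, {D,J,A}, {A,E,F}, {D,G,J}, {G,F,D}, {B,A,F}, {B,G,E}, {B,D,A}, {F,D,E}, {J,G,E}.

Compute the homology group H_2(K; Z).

H_2 ≅ 0.

Fix the vertex order A < B < D < E < F < G < J and write every simplex with vertices in increasing order. Then dim K = 2 and the simplices of K are:

  0-simplices (7): A, B, D, E, F, G, J
  1-simplices (18): AB, AD, AE, AF, AJ, BD, BE, BF, BG, DE, DF, DG, DJ, EF, EG, EJ, FG, GJ
  2-simplices (12): ABD, ABF, ADJ, AEF, AEJ, BDE, BEG, BFG, DEF, DFG, DGJ, EGJ

Hence C_0 ≅ Z^7, C_1 ≅ Z^18, C_2 ≅ Z^12.

The boundary map ∂_1: C_1 → C_0 sends each edge [p,q] (with p < q) to q − p.
This gives a 7×18 integer matrix of rank 6; reducing to Smith normal form yields diagonal entries (1,1,1,1,1,1).

The boundary map ∂_2: C_2 → C_1 maps a triangle to the signed sum of its edges. For instance
  ∂DEF = EF − DF + DE,
  ∂AEF = EF − AF + AE.
The 18×12 boundary matrix has rank 12 and Smith normal form diag(1,1,1,1,1,1,1,1,1,1,1,2).

Computing H_k = (kernel of ∂_k) / (image of ∂_{k+1}):

  H_2: rank ker ∂_2 − rank ∂_3 = (12 − 12) − 0 = 0, and there is no ∂_3, so H_2 = 0.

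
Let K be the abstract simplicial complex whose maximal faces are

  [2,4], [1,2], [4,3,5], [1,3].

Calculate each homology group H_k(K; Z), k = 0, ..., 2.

H_0 ≅ Z,  H_1 ≅ Z,  H_2 = 0.

K has 5 vertices, 6 edges, 1 triangle.
rank ∂_0 = 0, rank ∂_1 = 4 ⇒ b_0 = 5 − 0 − 4 = 1; all invariant factors of ∂_1 are 1 so no torsion. So H_0 = Z.
rank ∂_1 = 4, rank ∂_2 = 1 ⇒ b_1 = 6 − 4 − 1 = 1; all invariant factors of ∂_2 are 1 so no torsion. So H_1 = Z.
rank ∂_2 = 1, rank ∂_3 = 0 ⇒ b_2 = 1 − 1 − 0 = 0. So H_2 = 0.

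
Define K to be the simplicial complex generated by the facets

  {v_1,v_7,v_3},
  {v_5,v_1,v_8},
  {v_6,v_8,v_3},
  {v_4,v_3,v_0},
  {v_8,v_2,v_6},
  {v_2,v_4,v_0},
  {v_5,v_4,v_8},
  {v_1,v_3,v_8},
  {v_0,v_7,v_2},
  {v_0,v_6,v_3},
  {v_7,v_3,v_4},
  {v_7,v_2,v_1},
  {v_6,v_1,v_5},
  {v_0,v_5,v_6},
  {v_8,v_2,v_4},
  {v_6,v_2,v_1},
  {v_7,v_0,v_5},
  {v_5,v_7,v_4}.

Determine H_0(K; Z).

Fix the vertex order v_0 < v_1 < v_2 < v_3 < v_4 < v_5 < v_6 < v_7 < v_8 and write every simplex with vertices in increasing order. Then dim K = 2 and the simplices of K are:

  0-simplices (9): [v_0], [v_1], [v_2], [v_3], [v_4], [v_5], [v_6], [v_7], [v_8]
  1-simplices (27): (27 of them)
  2-simplices (18): (18 of them)

Hence C_0 ≅ Z^9, C_1 ≅ Z^27, C_2 ≅ Z^18.

∂_1: C_1 → C_0 maps an edge to its endpoints' difference, ∂[p,q] = q − p. For instance
  ∂[v_2,v_4] = [v_4] − [v_2].
This gives a 9×27 integer matrix of rank 8; reducing to Smith normal form yields diagonal entries (1,1,1,1,1,1,1,1).

Boundary ∂_2: C_2 → C_1 sends each 2-simplex [p,q,r] to [q,r] − [p,r] + [p,q]. For instance
  ∂[v_1,v_2,v_7] = [v_2,v_7] − [v_1,v_7] + [v_1,v_2],
  ∂[v_0,v_3,v_4] = [v_3,v_4] − [v_0,v_4] + [v_0,v_3].
The resulting 27×18 matrix has rank 18, and its Smith normal form has invariant factors (1,1,1,1,1,1,1,1,1,1,1,1,1,1,1,1,1,2).

From H_k ≅ ker(∂_k) / im(∂_{k+1}) we obtain:

  H_0: rank C_0 − rank ∂_1 = 9 − 8 = 1, and the invariant factors of ∂_1 are all 1, so H_0 = Z.

H_0 = Z.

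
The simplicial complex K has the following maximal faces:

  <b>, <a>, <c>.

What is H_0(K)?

We work with the vertex ordering a < b < c. The simplices of K, each written with vertices in increasing order, are:

  0-simplices (3): a, b, c

so the chain groups are C_0 ≅ Z^3.

From H_k ≅ ker(∂_k) / im(∂_{k+1}) we obtain:

  H_0: rank C_0 − rank ∂_1 = 3 − 0 = 3, and there is no ∂_1, so H_0 = Z^3.

H_0 = Z^3.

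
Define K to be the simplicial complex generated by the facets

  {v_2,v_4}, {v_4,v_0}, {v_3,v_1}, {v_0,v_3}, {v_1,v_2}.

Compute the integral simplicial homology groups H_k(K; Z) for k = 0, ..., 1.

Order the vertices as v_0 < v_1 < v_2 < v_3 < v_4. Listing each simplex with vertices in this order, K has dimension 1 with simplices:

  0-simplices (5): [v_0], [v_1], [v_2], [v_3], [v_4]
  1-simplices (5): [v_0,v_3], [v_0,v_4], [v_1,v_2], [v_1,v_3], [v_2,v_4]

giving chain groups C_0 ≅ Z^5, C_1 ≅ Z^5.

∂_1: C_1 → C_0 is given by ∂[p,q] = [q] − [p]. For instance
  ∂[v_0,v_4] = [v_4] − [v_0].
This gives a 5×5 integer matrix of rank 4; reducing to Smith normal form yields diagonal entries (1,1,1,1).

Now H_k = ker ∂_k / im ∂_{k+1}, so:

  H_0: rank C_0 − rank ∂_1 = 5 − 4 = 1, and the invariant factors of ∂_1 are all 1, so H_0 ≅ Z.
  H_1: rank ker ∂_1 − rank ∂_2 = (5 − 4) − 0 = 1, and there is no ∂_2, so H_1 ≅ Z.

As a check, the Euler characteristic is 5 − 5 = 0, which agrees with 1 − 1 = 0.

H_0 ≅ Z,  H_1 ≅ Z.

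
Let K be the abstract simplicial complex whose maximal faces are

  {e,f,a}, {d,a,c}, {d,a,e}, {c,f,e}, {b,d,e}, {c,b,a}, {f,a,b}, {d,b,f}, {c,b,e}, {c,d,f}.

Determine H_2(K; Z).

Fix the vertex order a < b < c < d < e < f and write every simplex with vertices in increasing order. Then dim K = 2 and the simplices of K are:

  0-simplices (6): a, b, c, d, e, f
  1-simplices (15): ab, ac, ad, ae, af, bc, bd, be, bf, cd, ce, cf, de, df, ef
  2-simplices (10): abc, abf, acd, ade, aef, bce, bde, bdf, cdf, cef

giving chain groups C_0 ≅ Z^6, C_1 ≅ Z^15, C_2 ≅ Z^10.

∂_1: C_1 → C_0 sends each edge [p,q] (with p < q) to q − p. For instance
  ∂cd = d − c.
As a 6×15 matrix over Z this has rank 5, with invariant factors (1,1,1,1,1).

Boundary ∂_2: C_2 → C_1 maps a triangle to the signed sum of its edges. For instance
  ∂abf = bf − af + ab,
  ∂acd = cd − ad + ac.
The 15×10 boundary matrix has rank 10 and Smith normal form diag(1,1,1,1,1,1,1,1,1,2).

From H_k ≅ ker(∂_k) / im(∂_{k+1}) we obtain:

  H_2: rank ker ∂_2 − rank ∂_3 = (10 − 10) − 0 = 0, and there is no ∂_3, so H_2 = 0.

(K is a triangulation of the real projective plane RP^2.)

H_2 = 0.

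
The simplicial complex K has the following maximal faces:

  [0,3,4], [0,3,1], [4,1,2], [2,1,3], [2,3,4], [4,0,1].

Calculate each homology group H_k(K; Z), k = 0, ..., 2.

H_0 ≅ Z,  H_1 = 0,  H_2 ≅ Z.

Take the total order 0 < 1 < 2 < 3 < 4 on the vertex set. Then K (dimension 2) consists of the simplices:

  0-simplices (5): [0], [1], [2], [3], [4]
  1-simplices (9): [0,1], [0,3], [0,4], [1,2], [1,3], [1,4], [2,3], [2,4], [3,4]
  2-simplices (6): [0,1,3], [0,1,4], [0,3,4], [1,2,3], [1,2,4], [2,3,4]

Hence C_0 ≅ Z^5, C_1 ≅ Z^9, C_2 ≅ Z^6.

The boundary map ∂_1: C_1 → C_0 sends each edge [p,q] (with p < q) to q − p. For instance
  ∂[3,4] = [4] − [3].
The resulting 5×9 matrix has rank 4, and its Smith normal form has invariant factors (1,1,1,1).

∂_2: C_2 → C_1 sends each 2-simplex [p,q,r] to [q,r] − [p,r] + [p,q]. For instance
  ∂[2,3,4] = [3,4] − [2,4] + [2,3],
  ∂[1,2,3] = [2,3] − [1,3] + [1,2].
The resulting 9×6 matrix has rank 5, and its Smith normal form has invariant factors (1,1,1,1,1).

Reading off H_k = ker ∂_k / im ∂_{k+1}:

  H_0: rank C_0 − rank ∂_1 = 5 − 4 = 1, and the invariant factors of ∂_1 are all 1, so H_0 = Z.
  H_1: rank ker ∂_1 − rank ∂_2 = (9 − 4) − 5 = 0, and the invariant factors of ∂_2 are all 1, so H_1 = 0.
  H_2: rank ker ∂_2 − rank ∂_3 = (6 − 5) − 0 = 1, and there is no ∂_3, so H_2 = Z.

As a check, the Euler characteristic is 5 − 9 + 6 = 2, which agrees with 1 − 0 + 1 = 2.
(K is a triangulation of the 2-sphere S^2.)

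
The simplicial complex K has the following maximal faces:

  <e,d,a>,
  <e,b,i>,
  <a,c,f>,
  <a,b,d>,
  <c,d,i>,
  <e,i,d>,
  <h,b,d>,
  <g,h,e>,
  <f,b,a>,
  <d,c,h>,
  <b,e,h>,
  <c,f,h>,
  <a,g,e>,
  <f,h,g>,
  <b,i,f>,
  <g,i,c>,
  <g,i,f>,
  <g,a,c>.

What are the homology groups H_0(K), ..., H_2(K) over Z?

H_0 ≅ Z,  H_1 ≅ Z ⊕ Z/2Z,  H_2 = 0.

Take the total order a < b < c < d < e < f < g < h < i on the vertex set. Then K (dimension 2) consists of the simplices:

  0-simplices (9): a, b, c, d, e, f, g, h, i
  1-simplices (27): ab, ac, ad, ae, af, ag, bd, be, bf, bh, bi, cd, cf, cg, ch, ci, de, dh, di, eg, eh, ei, fg, fh, fi, gh, gi
  2-simplices (18): abd, abf, acf, acg, ade, aeg, bdh, beh, bei, bfi, cdh, cdi, cfh, cgi, dei, egh, fgh, fgi

Hence C_0 ≅ Z^9, C_1 ≅ Z^27, C_2 ≅ Z^18.

∂_1: C_1 → C_0 is given by ∂[p,q] = [q] − [p]. For instance
  ∂di = i − d.
This gives a 9×27 integer matrix of rank 8; reducing to Smith normal form yields diagonal entries (1,1,1,1,1,1,1,1).

Boundary ∂_2: C_2 → C_1 maps a triangle to the signed sum of its edges. For instance
  ∂aeg = eg − ag + ae,
  ∂abf = bf − af + ab.
The resulting 27×18 matrix has rank 18, and its Smith normal form has invariant factors (1,1,1,1,1,1,1,1,1,1,1,1,1,1,1,1,1,2).

Reading off H_k = ker ∂_k / im ∂_{k+1}:

  H_0: rank C_0 − rank ∂_1 = 9 − 8 = 1, and the invariant factors of ∂_1 are all 1, so H_0 ≅ Z.
  H_1: rank ker ∂_1 − rank ∂_2 = (27 − 8) − 18 = 1, and ∂_2 has invariant factor 2 > 1, so H_1 ≅ Z ⊕ Z/2Z.
  H_2: rank ker ∂_2 − rank ∂_3 = (18 − 18) − 0 = 0, and there is no ∂_3, so H_2 ≅ 0.

As a check, the Euler characteristic is 9 − 27 + 18 = 0, which agrees with 1 − 1 + 0 = 0.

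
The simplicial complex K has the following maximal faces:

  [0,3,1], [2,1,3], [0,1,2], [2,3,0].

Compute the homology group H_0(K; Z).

Take the total order 0 < 1 < 2 < 3 on the vertex set. Then K (dimension 2) consists of the simplices:

  0-simplices (4): [0], [1], [2], [3]
  1-simplices (6): [0,1], [0,2], [0,3], [1,2], [1,3], [2,3]
  2-simplices (4): [0,1,2], [0,1,3], [0,2,3], [1,2,3]

Hence C_0 ≅ Z^4, C_1 ≅ Z^6, C_2 ≅ Z^4.

The boundary map ∂_1: C_1 → C_0 maps an edge to its endpoints' difference, ∂[p,q] = q − p. For instance
  ∂[0,2] = [2] − [0].
The resulting 4×6 matrix has rank 3, and its Smith normal form has invariant factors (1,1,1).

Boundary ∂_2: C_2 → C_1 maps a triangle to the signed sum of its edges. For instance
  ∂[1,2,3] = [2,3] − [1,3] + [1,2],
  ∂[0,1,2] = [1,2] − [0,2] + [0,1].
The 6×4 boundary matrix has rank 3 and Smith normal form diag(1,1,1).

From H_k ≅ ker(∂_k) / im(∂_{k+1}) we obtain:

  H_0: rank C_0 − rank ∂_1 = 4 − 3 = 1, and the invariant factors of ∂_1 are all 1, so H_0 = Z.

H_0 = Z.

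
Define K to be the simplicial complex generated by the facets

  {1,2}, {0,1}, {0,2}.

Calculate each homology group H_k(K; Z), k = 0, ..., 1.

Order the vertices as 0 < 1 < 2. Listing each simplex with vertices in this order, K has dimension 1 with simplices:

  0-simplices (3): [0], [1], [2]
  1-simplices (3): [0,1], [0,2], [1,2]

so the chain groups are C_0 ≅ Z^3, C_1 ≅ Z^3.

The boundary map ∂_1: C_1 → C_0 sends each edge [p,q] (with p < q) to q − p. For instance
  ∂[0,2] = [2] − [0].
As a 3×3 matrix over Z this has rank 2, with invariant factors (1,1).

From H_k ≅ ker(∂_k) / im(∂_{k+1}) we obtain:

  H_0: rank C_0 − rank ∂_1 = 3 − 2 = 1, and the invariant factors of ∂_1 are all 1, so H_0 ≅ Z.
  H_1: rank ker ∂_1 − rank ∂_2 = (3 − 2) − 0 = 1, and there is no ∂_2, so H_1 ≅ Z.

H_0 = Z,  H_1 = Z.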